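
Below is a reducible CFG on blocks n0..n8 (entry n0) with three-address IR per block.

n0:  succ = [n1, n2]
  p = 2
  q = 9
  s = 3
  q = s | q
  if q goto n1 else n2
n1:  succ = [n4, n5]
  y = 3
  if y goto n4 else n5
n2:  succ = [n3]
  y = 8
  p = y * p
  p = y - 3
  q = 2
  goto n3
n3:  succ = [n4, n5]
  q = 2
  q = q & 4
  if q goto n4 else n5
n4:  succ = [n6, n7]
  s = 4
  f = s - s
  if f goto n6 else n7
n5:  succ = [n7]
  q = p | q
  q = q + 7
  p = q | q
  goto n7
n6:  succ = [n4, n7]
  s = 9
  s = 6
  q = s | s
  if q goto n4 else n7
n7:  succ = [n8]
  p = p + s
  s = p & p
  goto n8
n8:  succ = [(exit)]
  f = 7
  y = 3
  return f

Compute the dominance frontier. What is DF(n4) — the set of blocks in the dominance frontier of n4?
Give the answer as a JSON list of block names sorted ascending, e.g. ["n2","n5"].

Answer: ["n4", "n7"]

Working:
idom tree: n1←n0 n2←n0 n3←n2 n4←n0 n5←n0 n6←n4 n7←n0 n8←n7
Join-block Dom:
  n4: preds {n1,n3,n6}: {n0,n1} ∩ {n0,n2,n3} ∩ {n0,n4,n6} = {n0}; idom=n0
  n5: preds {n1,n3}: {n0,n1} ∩ {n0,n2,n3} = {n0}; idom=n0
  n7: preds {n4,n5,n6}: {n0,n4} ∩ {n0,n5} ∩ {n0,n4,n6} = {n0}; idom=n0

DF walk-up:
  join n4 pred n1: n1 stop@n0
  join n4 pred n3: n3→n2 stop@n0
  join n4 pred n6: n6→n4 stop@n0
  join n5 pred n1: n1 stop@n0
  join n5 pred n3: n3→n2 stop@n0
  join n7 pred n4: n4 stop@n0
  join n7 pred n5: n5 stop@n0
  join n7 pred n6: n6→n4 stop@n0
  n0: DF=∅
  n1: DF={n4,n5}
  n2: DF={n4,n5}
  n3: DF={n4,n5}
  n4: DF={n4,n7}
  n5: DF={n7}
  n6: DF={n4,n7}
  n7: DF=∅
  n8: DF=∅

DF(n4) = ["n4", "n7"]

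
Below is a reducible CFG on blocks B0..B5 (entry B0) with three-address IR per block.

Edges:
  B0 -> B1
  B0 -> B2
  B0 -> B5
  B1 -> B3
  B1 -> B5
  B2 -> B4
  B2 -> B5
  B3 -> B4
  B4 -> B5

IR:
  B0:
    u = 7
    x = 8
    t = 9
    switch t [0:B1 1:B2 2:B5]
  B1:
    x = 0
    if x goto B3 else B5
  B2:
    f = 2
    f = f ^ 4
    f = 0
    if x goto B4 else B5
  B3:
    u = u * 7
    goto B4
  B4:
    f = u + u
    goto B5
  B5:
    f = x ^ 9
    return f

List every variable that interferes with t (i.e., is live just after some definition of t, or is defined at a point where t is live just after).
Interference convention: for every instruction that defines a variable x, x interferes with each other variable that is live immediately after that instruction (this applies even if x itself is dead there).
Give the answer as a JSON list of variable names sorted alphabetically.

Per-block:
  B0 def {t,u,x} use ∅
  B1 def {x} use ∅
  B2 def {f} use {x}
  B3 def {u} use {u}
  B4 def {f} use {u}
  B5 def {f} use {x}

Live sets:
  B0 li=∅ lo={u,x}
  B1 li={u} lo={u,x}
  B2 li={u,x} lo={u,x}
  B3 li={u,x} lo={u,x}
  B4 li={u,x} lo={x}
  B5 li={x} lo=∅

Interfere edges:
  f: {u,x}
  t: {u,x}
  u: {f,t,x}
  x: {f,t,u}

N(t) = ["u", "x"]

Answer: ["u", "x"]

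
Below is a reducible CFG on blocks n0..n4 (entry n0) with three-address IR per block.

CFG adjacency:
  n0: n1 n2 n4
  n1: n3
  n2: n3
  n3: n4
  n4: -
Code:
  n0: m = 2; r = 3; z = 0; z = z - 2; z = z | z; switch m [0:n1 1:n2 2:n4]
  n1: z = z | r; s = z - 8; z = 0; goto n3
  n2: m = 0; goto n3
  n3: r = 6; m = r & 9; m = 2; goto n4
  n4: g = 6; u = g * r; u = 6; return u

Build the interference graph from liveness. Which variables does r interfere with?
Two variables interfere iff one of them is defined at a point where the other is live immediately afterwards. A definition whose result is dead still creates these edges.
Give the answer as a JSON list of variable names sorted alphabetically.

Answer: ["g", "m", "z"]

Working:
Block summaries:
  n0 def {m,r,z} use ∅
  n1 def {s,z} use {r,z}
  n2 def {m} use ∅
  n3 def {m,r} use ∅
  n4 def {g,u} use {r}

Live sets:
  n0 li=∅ lo={r,z}
  n1 li={r,z} lo=∅
  n2 li=∅ lo=∅
  n3 li=∅ lo={r}
  n4 li={r} lo=∅

Interference:
  g↔{r}
  m↔{r,z}
  r↔{g,m,z}
  s↔∅
  u↔∅
  z↔{m,r}

N(r) = ["g", "m", "z"]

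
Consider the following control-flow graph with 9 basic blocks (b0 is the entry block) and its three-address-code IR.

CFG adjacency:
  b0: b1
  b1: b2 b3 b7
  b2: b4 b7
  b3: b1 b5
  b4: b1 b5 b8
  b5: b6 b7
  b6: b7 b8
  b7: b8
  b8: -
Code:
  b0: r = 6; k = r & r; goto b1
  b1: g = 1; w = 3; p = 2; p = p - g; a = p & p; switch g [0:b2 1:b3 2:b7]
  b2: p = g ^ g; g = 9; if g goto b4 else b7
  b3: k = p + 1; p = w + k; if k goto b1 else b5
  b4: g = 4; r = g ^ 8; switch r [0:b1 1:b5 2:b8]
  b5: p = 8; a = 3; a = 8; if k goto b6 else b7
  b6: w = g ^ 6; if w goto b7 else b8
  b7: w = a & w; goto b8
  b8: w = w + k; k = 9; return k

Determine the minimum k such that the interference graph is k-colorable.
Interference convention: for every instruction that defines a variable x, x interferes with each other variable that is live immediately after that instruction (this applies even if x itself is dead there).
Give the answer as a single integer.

Answer: 5

Analysis:
Per-block:
  b0: def={k,r} ue=∅
  b1: def={a,g,p,w} ue=∅
  b2: def={g,p} ue={g}
  b3: def={k,p} ue={p,w}
  b4: def={g,r} ue=∅
  b5: def={a,p} ue={k}
  b6: def={w} ue={g}
  b7: def={w} ue={a,w}
  b8: def={k,w} ue={k,w}

Backward fixpoint:
  live b0: ∅→{k}
  live b1: {k}→{a,g,k,p,w}
  live b2: {a,g,k,w}→{a,k,w}
  live b3: {g,p,w}→{g,k,w}
  live b4: {k,w}→{g,k,w}
  live b5: {g,k,w}→{a,g,k,w}
  live b6: {a,g,k}→{a,k,w}
  live b7: {a,k,w}→{k,w}
  live b8: {k,w}→∅

Interference:
  a: {g,k,p,w}
  g: {a,k,p,r,w}
  k: {a,g,p,r,w}
  p: {a,g,k,w}
  r: {g,k,w}
  w: {a,g,k,p,r}

Chromatic number:
  {a,g,k,p,w} pairwise interfere (5-clique) ⇒ χ ≥ 5
  5-colouring: r0={g}  r1={k}  r2={w}  r3={a,r}  r4={p}
  χ = 5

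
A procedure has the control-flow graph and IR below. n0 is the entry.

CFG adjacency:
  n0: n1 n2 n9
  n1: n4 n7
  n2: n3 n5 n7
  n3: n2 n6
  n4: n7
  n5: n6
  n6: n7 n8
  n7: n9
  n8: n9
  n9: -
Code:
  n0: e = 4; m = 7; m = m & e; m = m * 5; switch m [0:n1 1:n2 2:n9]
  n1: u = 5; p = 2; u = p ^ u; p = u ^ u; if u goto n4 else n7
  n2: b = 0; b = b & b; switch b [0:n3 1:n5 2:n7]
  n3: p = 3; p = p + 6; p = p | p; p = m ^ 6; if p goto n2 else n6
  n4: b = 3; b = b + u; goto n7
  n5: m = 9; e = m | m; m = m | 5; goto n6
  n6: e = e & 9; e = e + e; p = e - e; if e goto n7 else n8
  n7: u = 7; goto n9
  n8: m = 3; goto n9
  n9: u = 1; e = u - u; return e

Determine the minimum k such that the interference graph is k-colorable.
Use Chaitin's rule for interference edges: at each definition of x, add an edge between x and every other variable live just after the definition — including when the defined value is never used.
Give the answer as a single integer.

Answer: 3

Working:
Per-block:
  n0: {e,m} / ∅
  n1: {p,u} / ∅
  n2: {b} / ∅
  n3: {p} / {m}
  n4: {b} / {u}
  n5: {e,m} / ∅
  n6: {e,p} / {e}
  n7: {u} / ∅
  n8: {m} / ∅
  n9: {e,u} / ∅

Backward fixpoint:
  n0: in=∅ out={e,m}
  n1: in=∅ out={u}
  n2: in={e,m} out={e,m}
  n3: in={e,m} out={e,m}
  n4: in={u} out=∅
  n5: in=∅ out={e}
  n6: in={e} out=∅
  n7: in=∅ out=∅
  n8: in=∅ out=∅
  n9: in=∅ out=∅

Conflict graph:
  b — {e,m,u}
  e — {b,m,p}
  m — {b,e,p}
  p — {e,m,u}
  u — {b,p}

Registers:
  lower bound: {b,e,m} mutually conflict ⇒ χ ≥ 3
  3-colouring: r0={b,p}  r1={e,u}  r2={m}
  χ = 3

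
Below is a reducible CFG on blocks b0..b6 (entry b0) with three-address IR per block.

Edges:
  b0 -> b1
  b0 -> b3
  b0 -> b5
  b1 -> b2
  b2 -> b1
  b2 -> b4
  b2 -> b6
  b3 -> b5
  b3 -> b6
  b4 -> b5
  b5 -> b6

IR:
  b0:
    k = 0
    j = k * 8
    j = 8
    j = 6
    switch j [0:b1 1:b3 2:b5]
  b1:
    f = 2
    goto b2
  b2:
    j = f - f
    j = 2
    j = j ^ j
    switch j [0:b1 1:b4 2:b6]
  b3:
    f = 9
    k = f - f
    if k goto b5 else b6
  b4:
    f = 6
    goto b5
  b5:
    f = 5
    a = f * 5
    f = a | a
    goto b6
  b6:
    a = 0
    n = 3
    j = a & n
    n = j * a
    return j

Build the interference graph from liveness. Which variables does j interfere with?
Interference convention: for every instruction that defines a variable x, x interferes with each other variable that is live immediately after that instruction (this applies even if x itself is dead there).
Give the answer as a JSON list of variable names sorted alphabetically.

Per-block:
  b0: {j,k} / ∅
  b1: {f} / ∅
  b2: {j} / {f}
  b3: {f,k} / ∅
  b4: {f} / ∅
  b5: {a,f} / ∅
  b6: {a,j,n} / ∅

Live sets:
  live b0: ∅→∅
  live b1: ∅→{f}
  live b2: {f}→∅
  live b3: ∅→∅
  live b4: ∅→∅
  live b5: ∅→∅
  live b6: ∅→∅

Interference:
  a↔{j,n}
  f↔∅
  j↔{a,n}
  k↔∅
  n↔{a,j}

N(j) = ["a", "n"]

Answer: ["a", "n"]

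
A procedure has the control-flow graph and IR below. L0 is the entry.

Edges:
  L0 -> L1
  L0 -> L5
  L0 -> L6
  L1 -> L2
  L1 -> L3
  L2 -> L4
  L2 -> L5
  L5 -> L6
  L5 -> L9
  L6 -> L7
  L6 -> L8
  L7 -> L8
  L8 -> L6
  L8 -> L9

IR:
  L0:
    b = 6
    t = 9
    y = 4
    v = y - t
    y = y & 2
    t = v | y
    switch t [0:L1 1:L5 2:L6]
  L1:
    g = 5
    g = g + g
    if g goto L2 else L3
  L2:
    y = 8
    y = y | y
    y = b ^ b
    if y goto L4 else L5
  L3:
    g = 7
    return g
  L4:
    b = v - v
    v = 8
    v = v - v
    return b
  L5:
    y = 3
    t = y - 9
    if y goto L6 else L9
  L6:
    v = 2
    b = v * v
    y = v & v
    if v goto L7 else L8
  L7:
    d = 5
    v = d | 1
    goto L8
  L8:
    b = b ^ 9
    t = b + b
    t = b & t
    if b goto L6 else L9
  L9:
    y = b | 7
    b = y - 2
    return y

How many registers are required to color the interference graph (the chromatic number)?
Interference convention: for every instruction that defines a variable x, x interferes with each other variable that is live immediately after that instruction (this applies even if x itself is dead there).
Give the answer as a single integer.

Answer: 4

Derivation:
Block summaries:
  L0: {b,t,v,y} / ∅
  L1: {g} / ∅
  L2: {y} / {b}
  L3: {g} / ∅
  L4: {b,v} / {v}
  L5: {t,y} / ∅
  L6: {b,v,y} / ∅
  L7: {d,v} / ∅
  L8: {b,t} / {b}
  L9: {b,y} / {b}

Backward fixpoint:
  L0 li=∅ lo={b,v}
  L1 li={b,v} lo={b,v}
  L2 li={b,v} lo={b,v}
  L3 li=∅ lo=∅
  L4 li={v} lo=∅
  L5 li={b} lo={b}
  L6 li=∅ lo={b}
  L7 li={b} lo={b}
  L8 li={b} lo={b}
  L9 li={b} lo=∅

Interference:
  b↔{d,g,t,v,y}
  d↔{b}
  g↔{b,v}
  t↔{b,v,y}
  v↔{b,g,t,y}
  y↔{b,t,v}

Chromatic number:
  {b,t,v,y} pairwise interfere (4-clique) ⇒ χ ≥ 4
  4-colouring: c0={b}  c1={d,v}  c2={g,t}  c3={y}
  χ = 4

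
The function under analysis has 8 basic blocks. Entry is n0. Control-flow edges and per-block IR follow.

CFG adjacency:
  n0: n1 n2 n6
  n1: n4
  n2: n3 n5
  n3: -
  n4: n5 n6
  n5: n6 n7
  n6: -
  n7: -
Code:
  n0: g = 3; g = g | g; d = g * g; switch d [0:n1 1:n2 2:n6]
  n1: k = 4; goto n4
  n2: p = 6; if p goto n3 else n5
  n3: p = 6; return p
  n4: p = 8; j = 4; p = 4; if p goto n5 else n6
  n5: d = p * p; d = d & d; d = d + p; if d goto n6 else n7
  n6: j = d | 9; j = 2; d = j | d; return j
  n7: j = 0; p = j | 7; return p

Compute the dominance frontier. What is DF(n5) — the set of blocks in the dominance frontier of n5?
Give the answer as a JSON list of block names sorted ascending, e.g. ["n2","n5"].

idom tree: n1←n0 n2←n0 n3←n2 n4←n1 n5←n0 n6←n0 n7←n5
Dom∩ at merges:
  n5: preds {n2,n4}: {n0,n2} ∩ {n0,n1,n4} = {n0}; idom=n0
  n6: preds {n0,n4,n5}: {n0} ∩ {n0,n1,n4} ∩ {n0,n5} = {n0}; idom=n0

DF derivation:
  join n5 pred n2: n2 stop@n0
  join n5 pred n4: n4→n1 stop@n0
  join n6 pred n0: · stop@n0
  join n6 pred n4: n4→n1 stop@n0
  join n6 pred n5: n5 stop@n0
  n0: DF=∅
  n1: DF={n5,n6}
  n2: DF={n5}
  n3: DF=∅
  n4: DF={n5,n6}
  n5: DF={n6}
  n6: DF=∅
  n7: DF=∅

DF(n5) = ["n6"]

Answer: ["n6"]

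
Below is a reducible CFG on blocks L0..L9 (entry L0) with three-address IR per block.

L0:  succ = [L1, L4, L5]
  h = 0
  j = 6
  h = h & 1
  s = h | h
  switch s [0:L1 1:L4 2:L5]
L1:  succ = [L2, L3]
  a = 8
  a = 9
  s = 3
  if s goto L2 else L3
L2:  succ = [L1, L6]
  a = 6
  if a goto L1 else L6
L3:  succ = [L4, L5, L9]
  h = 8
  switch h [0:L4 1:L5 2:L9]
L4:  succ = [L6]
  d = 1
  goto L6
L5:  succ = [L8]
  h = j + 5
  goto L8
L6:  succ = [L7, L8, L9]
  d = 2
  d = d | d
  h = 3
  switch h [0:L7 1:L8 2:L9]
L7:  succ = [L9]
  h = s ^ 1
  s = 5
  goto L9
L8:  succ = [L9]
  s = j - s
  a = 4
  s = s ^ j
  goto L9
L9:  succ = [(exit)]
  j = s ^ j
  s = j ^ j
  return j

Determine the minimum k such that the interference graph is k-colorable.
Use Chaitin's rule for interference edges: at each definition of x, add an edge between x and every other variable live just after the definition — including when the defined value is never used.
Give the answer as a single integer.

Answer: 3

Analysis:
def/use:
  L0 def {h,j,s} use ∅
  L1 def {a,s} use ∅
  L2 def {a} use ∅
  L3 def {h} use ∅
  L4 def {d} use ∅
  L5 def {h} use {j}
  L6 def {d,h} use ∅
  L7 def {h,s} use {s}
  L8 def {a,s} use {j,s}
  L9 def {j,s} use {j,s}

Backward fixpoint:
  L0: in=∅ out={j,s}
  L1: in={j} out={j,s}
  L2: in={j,s} out={j,s}
  L3: in={j,s} out={j,s}
  L4: in={j,s} out={j,s}
  L5: in={j,s} out={j,s}
  L6: in={j,s} out={j,s}
  L7: in={j,s} out={j,s}
  L8: in={j,s} out={j,s}
  L9: in={j,s} out=∅

Interfere edges:
  a↔{j,s}
  d↔{j,s}
  h↔{j,s}
  j↔{a,d,h,s}
  s↔{a,d,h,j}

Colouring:
  clique {a,j,s} ⇒ need ≥ 3
  3-colouring: r0={j}  r1={s}  r2={a,d,h}
  χ = 3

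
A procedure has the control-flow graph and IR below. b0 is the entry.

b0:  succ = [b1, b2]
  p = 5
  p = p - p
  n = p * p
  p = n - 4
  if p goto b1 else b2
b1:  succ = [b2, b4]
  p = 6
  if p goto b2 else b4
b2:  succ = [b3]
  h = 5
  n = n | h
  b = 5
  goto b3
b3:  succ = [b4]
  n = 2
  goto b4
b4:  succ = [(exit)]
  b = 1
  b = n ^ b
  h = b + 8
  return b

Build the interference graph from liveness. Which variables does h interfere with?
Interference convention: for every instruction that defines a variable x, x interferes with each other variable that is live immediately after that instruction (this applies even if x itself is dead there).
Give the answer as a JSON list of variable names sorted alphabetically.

Per-block:
  b0 def {n,p} use ∅
  b1 def {p} use ∅
  b2 def {b,h,n} use {n}
  b3 def {n} use ∅
  b4 def {b,h} use {n}

Live sets:
  b0 li=∅ lo={n}
  b1 li={n} lo={n}
  b2 li={n} lo=∅
  b3 li=∅ lo={n}
  b4 li={n} lo=∅

Interference:
  b — {h,n}
  h — {b,n}
  n — {b,h,p}
  p — {n}

N(h) = ["b", "n"]

Answer: ["b", "n"]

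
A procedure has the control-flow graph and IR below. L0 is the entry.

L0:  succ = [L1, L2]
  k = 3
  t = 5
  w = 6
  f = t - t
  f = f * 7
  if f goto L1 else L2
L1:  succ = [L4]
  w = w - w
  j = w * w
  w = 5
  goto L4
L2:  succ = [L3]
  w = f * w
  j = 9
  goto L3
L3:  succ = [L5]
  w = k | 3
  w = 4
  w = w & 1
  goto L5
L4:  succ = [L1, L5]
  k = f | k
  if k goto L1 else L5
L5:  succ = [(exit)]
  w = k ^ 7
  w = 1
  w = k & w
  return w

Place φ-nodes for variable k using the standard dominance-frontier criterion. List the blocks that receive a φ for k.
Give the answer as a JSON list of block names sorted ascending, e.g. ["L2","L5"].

Answer: ["L1", "L5"]

Analysis:
idom tree: L1←L0 L2←L0 L3←L2 L4←L1 L5←L0
Join-block Dom:
  L1: preds {L0,L4}: {L0} ∩ {L0,L1,L4} = {L0}; idom=L0
  L5: preds {L3,L4}: {L0,L2,L3} ∩ {L0,L1,L4} = {L0}; idom=L0

Frontier:
  join L1 pred L0: · stop@L0
  join L1 pred L4: L4→L1 stop@L0
  join L5 pred L3: L3→L2 stop@L0
  join L5 pred L4: L4→L1 stop@L0
  DF(L0)=∅
  DF(L1)={L1,L5}
  DF(L2)={L5}
  DF(L3)={L5}
  DF(L4)={L1,L5}
  DF(L5)=∅

φ for k: defs {L0,L4}
  DF⁺ = {L1,L5}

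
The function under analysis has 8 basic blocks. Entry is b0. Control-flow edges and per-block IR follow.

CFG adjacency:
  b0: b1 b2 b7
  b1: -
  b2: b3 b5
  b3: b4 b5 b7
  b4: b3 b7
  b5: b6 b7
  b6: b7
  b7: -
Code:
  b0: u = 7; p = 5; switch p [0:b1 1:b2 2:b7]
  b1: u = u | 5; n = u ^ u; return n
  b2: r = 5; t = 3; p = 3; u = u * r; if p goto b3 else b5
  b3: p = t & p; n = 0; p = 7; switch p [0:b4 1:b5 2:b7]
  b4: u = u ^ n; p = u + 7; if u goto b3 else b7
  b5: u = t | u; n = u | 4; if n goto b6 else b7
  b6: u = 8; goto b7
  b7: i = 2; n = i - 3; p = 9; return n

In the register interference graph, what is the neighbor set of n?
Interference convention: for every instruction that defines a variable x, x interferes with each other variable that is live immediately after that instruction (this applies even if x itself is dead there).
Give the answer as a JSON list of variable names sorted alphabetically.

Per-block:
  b0 def {p,u} use ∅
  b1 def {n,u} use {u}
  b2 def {p,r,t,u} use {u}
  b3 def {n,p} use {p,t}
  b4 def {p,u} use {n,u}
  b5 def {n,u} use {t,u}
  b6 def {u} use ∅
  b7 def {i,n,p} use ∅

Liveness:
  b0 li=∅ lo={u}
  b1 li={u} lo=∅
  b2 li={u} lo={p,t,u}
  b3 li={p,t,u} lo={n,t,u}
  b4 li={n,t,u} lo={p,t,u}
  b5 li={t,u} lo=∅
  b6 li=∅ lo=∅
  b7 li=∅ lo=∅

Interfere edges:
  i — ∅
  n — {p,t,u}
  p — {n,r,t,u}
  r — {p,t,u}
  t — {n,p,r,u}
  u — {n,p,r,t}

N(n) = ["p", "t", "u"]

Answer: ["p", "t", "u"]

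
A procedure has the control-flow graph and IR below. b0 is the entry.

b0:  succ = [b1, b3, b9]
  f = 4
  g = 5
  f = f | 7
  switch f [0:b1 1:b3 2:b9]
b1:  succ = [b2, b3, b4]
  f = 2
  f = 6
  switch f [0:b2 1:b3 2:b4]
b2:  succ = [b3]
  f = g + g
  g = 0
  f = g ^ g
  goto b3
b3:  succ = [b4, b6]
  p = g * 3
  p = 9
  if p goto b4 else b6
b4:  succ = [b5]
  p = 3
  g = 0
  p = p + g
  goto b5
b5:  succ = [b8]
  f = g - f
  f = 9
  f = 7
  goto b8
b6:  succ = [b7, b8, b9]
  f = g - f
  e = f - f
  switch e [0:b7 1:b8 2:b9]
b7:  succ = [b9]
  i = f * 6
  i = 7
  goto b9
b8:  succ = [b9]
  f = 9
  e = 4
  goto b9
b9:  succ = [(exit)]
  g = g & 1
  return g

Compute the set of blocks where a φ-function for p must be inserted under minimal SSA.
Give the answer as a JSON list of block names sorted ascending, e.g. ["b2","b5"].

idom tree: b1←b0 b2←b1 b3←b0 b4←b0 b5←b4 b6←b3 b7←b6 b8←b0 b9←b0
Dom∩ at merges:
  b3: preds {b0,b1,b2}: {b0} ∩ {b0,b1} ∩ {b0,b1,b2} = {b0}; idom=b0
  b4: preds {b1,b3}: {b0,b1} ∩ {b0,b3} = {b0}; idom=b0
  b8: preds {b5,b6}: {b0,b4,b5} ∩ {b0,b3,b6} = {b0}; idom=b0
  b9: preds {b0,b6,b7,b8}: {b0} ∩ {b0,b3,b6} ∩ {b0,b3,b6,b7} ∩ {b0,b8} = {b0}; idom=b0

DF walk-up:
  b3←b0: walk · to b0
  b3←b1: walk b1 to b0
  b3←b2: walk b2→b1 to b0
  b4←b1: walk b1 to b0
  b4←b3: walk b3 to b0
  b8←b5: walk b5→b4 to b0
  b8←b6: walk b6→b3 to b0
  b9←b0: walk · to b0
  b9←b6: walk b6→b3 to b0
  b9←b7: walk b7→b6→b3 to b0
  b9←b8: walk b8 to b0
  DF(b0)=∅
  DF(b1)={b3,b4}
  DF(b2)={b3}
  DF(b3)={b4,b8,b9}
  DF(b4)={b8}
  DF(b5)={b8}
  DF(b6)={b8,b9}
  DF(b7)={b9}
  DF(b8)={b9}
  DF(b9)=∅

φ for p: defs {b3,b4}
  DF⁺ = {b4,b8,b9}

Answer: ["b4", "b8", "b9"]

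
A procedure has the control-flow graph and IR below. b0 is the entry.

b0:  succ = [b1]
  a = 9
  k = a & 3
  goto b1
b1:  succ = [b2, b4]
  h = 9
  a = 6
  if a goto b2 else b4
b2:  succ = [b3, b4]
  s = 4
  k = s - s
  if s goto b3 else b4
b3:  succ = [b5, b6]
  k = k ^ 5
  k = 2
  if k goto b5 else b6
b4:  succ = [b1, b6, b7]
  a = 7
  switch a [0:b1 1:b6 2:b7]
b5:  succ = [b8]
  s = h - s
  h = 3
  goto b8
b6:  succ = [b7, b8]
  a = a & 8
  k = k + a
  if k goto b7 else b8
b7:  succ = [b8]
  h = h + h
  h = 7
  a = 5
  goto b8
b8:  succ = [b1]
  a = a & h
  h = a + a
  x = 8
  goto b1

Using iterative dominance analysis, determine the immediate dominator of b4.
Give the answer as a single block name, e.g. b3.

idom tree: b1←b0 b2←b1 b3←b2 b4←b1 b5←b3 b6←b1 b7←b1 b8←b1
Dom∩ at merges:
  b1: preds {b0,b4,b8}: {b0} ∩ {b0,b1,b4} ∩ {b0,b1,b8} = {b0}; idom=b0
  b4: preds {b1,b2}: {b0,b1} ∩ {b0,b1,b2} = {b0,b1}; idom=b1
  b6: preds {b3,b4}: {b0,b1,b2,b3} ∩ {b0,b1,b4} = {b0,b1}; idom=b1
  b7: preds {b4,b6}: {b0,b1,b4} ∩ {b0,b1,b6} = {b0,b1}; idom=b1
  b8: preds {b5,b6,b7}: {b0,b1,b2,b3,b5} ∩ {b0,b1,b6} ∩ {b0,b1,b7} = {b0,b1}; idom=b1

idom(b4) = b1

Answer: b1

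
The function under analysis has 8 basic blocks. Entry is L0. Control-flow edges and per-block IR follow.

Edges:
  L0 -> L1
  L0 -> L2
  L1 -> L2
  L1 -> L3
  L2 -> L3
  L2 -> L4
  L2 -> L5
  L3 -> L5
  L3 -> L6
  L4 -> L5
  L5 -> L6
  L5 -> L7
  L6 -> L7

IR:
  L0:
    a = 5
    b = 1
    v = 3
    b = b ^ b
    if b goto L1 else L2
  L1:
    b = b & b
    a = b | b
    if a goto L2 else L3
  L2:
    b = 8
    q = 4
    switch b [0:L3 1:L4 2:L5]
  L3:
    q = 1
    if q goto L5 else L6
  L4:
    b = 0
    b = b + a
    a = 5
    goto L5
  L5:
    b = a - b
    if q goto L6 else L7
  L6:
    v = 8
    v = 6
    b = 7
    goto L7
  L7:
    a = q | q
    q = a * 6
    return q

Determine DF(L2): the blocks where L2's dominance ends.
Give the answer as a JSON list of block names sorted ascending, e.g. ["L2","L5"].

Answer: ["L3", "L5"]

Derivation:
idom tree: L1←L0 L2←L0 L3←L0 L4←L2 L5←L0 L6←L0 L7←L0
Join-block Dom:
  L2: preds {L0,L1}: {L0} ∩ {L0,L1} = {L0}; idom=L0
  L3: preds {L1,L2}: {L0,L1} ∩ {L0,L2} = {L0}; idom=L0
  L5: preds {L2,L3,L4}: {L0,L2} ∩ {L0,L3} ∩ {L0,L2,L4} = {L0}; idom=L0
  L6: preds {L3,L5}: {L0,L3} ∩ {L0,L5} = {L0}; idom=L0
  L7: preds {L5,L6}: {L0,L5} ∩ {L0,L6} = {L0}; idom=L0

Frontier:
  L2←L0: walk · to L0
  L2←L1: walk L1 to L0
  L3←L1: walk L1 to L0
  L3←L2: walk L2 to L0
  L5←L2: walk L2 to L0
  L5←L3: walk L3 to L0
  L5←L4: walk L4→L2 to L0
  L6←L3: walk L3 to L0
  L6←L5: walk L5 to L0
  L7←L5: walk L5 to L0
  L7←L6: walk L6 to L0
  L0 → ∅
  L1 → {L2,L3}
  L2 → {L3,L5}
  L3 → {L5,L6}
  L4 → {L5}
  L5 → {L6,L7}
  L6 → {L7}
  L7 → ∅

DF(L2) = ["L3", "L5"]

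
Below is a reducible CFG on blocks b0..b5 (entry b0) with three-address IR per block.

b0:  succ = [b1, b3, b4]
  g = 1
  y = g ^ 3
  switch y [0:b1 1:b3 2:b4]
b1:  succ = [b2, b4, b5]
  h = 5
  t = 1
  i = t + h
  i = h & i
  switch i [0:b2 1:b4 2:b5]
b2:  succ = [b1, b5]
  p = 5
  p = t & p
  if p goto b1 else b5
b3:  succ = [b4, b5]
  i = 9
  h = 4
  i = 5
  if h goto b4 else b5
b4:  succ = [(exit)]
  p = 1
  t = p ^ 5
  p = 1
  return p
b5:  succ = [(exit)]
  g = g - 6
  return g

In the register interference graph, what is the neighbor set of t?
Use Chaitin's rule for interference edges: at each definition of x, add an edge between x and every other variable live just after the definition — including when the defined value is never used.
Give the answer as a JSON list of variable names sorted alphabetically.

Per-block:
  b0 def {g,y} use ∅
  b1 def {h,i,t} use ∅
  b2 def {p} use {t}
  b3 def {h,i} use ∅
  b4 def {p,t} use ∅
  b5 def {g} use {g}

Live sets:
  b0: in=∅ out={g}
  b1: in={g} out={g,t}
  b2: in={g,t} out={g}
  b3: in={g} out={g}
  b4: in=∅ out=∅
  b5: in={g} out=∅

Interference:
  g↔{h,i,p,t,y}
  h↔{g,i,t}
  i↔{g,h,t}
  p↔{g,t}
  t↔{g,h,i,p}
  y↔{g}

N(t) = ["g", "h", "i", "p"]

Answer: ["g", "h", "i", "p"]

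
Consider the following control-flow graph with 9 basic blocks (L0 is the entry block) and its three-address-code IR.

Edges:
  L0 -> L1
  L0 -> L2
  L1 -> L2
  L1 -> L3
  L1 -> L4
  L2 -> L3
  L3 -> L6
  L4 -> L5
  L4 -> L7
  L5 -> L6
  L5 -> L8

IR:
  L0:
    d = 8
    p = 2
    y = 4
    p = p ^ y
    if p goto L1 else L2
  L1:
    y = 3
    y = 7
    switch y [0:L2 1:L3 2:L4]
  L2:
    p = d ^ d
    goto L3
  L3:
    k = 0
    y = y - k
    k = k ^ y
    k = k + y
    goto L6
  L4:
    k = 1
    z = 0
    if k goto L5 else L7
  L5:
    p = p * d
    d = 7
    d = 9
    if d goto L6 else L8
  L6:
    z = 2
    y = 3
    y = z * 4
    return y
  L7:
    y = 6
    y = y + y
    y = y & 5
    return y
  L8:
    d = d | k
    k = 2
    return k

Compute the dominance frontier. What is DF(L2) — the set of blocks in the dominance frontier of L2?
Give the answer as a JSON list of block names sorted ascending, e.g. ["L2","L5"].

idom tree: L1←L0 L2←L0 L3←L0 L4←L1 L5←L4 L6←L0 L7←L4 L8←L5
Dom at joins:
  L2: preds {L0,L1}: {L0} ∩ {L0,L1} = {L0}; idom=L0
  L3: preds {L1,L2}: {L0,L1} ∩ {L0,L2} = {L0}; idom=L0
  L6: preds {L3,L5}: {L0,L3} ∩ {L0,L1,L4,L5} = {L0}; idom=L0

DF walk-up:
  join L2 pred L0: · stop@L0
  join L2 pred L1: L1 stop@L0
  join L3 pred L1: L1 stop@L0
  join L3 pred L2: L2 stop@L0
  join L6 pred L3: L3 stop@L0
  join L6 pred L5: L5→L4→L1 stop@L0
  L0 → ∅
  L1 → {L2,L3,L6}
  L2 → {L3}
  L3 → {L6}
  L4 → {L6}
  L5 → {L6}
  L6 → ∅
  L7 → ∅
  L8 → ∅

DF(L2) = ["L3"]

Answer: ["L3"]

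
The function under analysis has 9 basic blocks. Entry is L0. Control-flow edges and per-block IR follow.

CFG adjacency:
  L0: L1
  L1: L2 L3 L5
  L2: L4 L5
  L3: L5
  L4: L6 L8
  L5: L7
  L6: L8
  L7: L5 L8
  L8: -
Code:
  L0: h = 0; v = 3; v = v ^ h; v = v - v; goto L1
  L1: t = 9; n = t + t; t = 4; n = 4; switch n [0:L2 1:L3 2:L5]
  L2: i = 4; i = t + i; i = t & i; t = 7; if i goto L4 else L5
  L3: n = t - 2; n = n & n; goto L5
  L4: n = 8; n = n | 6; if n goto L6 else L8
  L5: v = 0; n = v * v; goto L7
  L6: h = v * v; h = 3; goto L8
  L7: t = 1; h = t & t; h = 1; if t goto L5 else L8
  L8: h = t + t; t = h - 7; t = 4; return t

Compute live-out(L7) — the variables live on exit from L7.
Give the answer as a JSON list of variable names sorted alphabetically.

Per-block:
  L0: def={h,v} ue=∅
  L1: def={n,t} ue=∅
  L2: def={i,t} ue={t}
  L3: def={n} ue={t}
  L4: def={n} ue=∅
  L5: def={n,v} ue=∅
  L6: def={h} ue={v}
  L7: def={h,t} ue=∅
  L8: def={h,t} ue={t}

Backward fixpoint:
  live L0: ∅→{v}
  live L1: {v}→{t,v}
  live L2: {t,v}→{t,v}
  live L3: {t}→∅
  live L4: {t,v}→{t,v}
  live L5: ∅→∅
  live L6: {t,v}→{t}
  live L7: ∅→{t}
  live L8: {t}→∅

live-out(L7) = ["t"]

Answer: ["t"]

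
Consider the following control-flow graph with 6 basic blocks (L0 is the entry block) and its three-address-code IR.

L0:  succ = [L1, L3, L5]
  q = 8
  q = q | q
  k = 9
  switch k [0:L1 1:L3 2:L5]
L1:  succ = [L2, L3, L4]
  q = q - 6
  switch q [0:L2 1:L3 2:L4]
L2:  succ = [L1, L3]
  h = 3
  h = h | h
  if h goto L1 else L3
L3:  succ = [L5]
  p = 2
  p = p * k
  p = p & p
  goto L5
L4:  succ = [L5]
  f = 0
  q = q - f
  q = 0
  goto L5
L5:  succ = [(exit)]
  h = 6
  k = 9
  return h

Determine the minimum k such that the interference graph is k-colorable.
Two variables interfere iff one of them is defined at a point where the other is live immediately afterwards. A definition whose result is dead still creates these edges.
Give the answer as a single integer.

def/use:
  L0: def={k,q} ue=∅
  L1: def={q} ue={q}
  L2: def={h} ue=∅
  L3: def={p} ue={k}
  L4: def={f,q} ue={q}
  L5: def={h,k} ue=∅

Live sets:
  L0 li=∅ lo={k,q}
  L1 li={k,q} lo={k,q}
  L2 li={k,q} lo={k,q}
  L3 li={k} lo=∅
  L4 li={q} lo=∅
  L5 li=∅ lo=∅

Interference:
  f↔{q}
  h↔{k,q}
  k↔{h,p,q}
  p↔{k}
  q↔{f,h,k}

Chromatic number:
  {h,k,q} pairwise interfere (3-clique) ⇒ χ ≥ 3
  assign f→R0 h→R2 k→R0 p→R1 q→R1 — no edge inside a register ⇒ χ ≤ 3
  χ = 3

Answer: 3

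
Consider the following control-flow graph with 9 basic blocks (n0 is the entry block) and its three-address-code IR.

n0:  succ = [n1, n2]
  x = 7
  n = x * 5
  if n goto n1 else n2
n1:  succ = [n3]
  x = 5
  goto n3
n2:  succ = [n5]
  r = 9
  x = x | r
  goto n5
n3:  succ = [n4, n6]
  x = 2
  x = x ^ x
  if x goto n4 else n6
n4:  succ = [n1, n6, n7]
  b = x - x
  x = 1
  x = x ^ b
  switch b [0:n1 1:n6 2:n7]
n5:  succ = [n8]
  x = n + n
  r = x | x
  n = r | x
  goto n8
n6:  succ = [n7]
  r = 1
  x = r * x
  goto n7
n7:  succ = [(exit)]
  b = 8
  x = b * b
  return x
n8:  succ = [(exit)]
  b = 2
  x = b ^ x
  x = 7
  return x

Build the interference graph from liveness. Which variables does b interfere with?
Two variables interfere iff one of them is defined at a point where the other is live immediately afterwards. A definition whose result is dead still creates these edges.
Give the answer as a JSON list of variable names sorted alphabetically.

Answer: ["x"]

Working:
def/use:
  n0: def={n,x} ue=∅
  n1: def={x} ue=∅
  n2: def={r,x} ue={x}
  n3: def={x} ue=∅
  n4: def={b,x} ue={x}
  n5: def={n,r,x} ue={n}
  n6: def={r,x} ue={x}
  n7: def={b,x} ue=∅
  n8: def={b,x} ue={x}

Live sets:
  n0 li=∅ lo={n,x}
  n1 li=∅ lo=∅
  n2 li={n,x} lo={n}
  n3 li=∅ lo={x}
  n4 li={x} lo={x}
  n5 li={n} lo={x}
  n6 li={x} lo=∅
  n7 li=∅ lo=∅
  n8 li={x} lo=∅

Interference:
  b: {x}
  n: {r,x}
  r: {n,x}
  x: {b,n,r}

N(b) = ["x"]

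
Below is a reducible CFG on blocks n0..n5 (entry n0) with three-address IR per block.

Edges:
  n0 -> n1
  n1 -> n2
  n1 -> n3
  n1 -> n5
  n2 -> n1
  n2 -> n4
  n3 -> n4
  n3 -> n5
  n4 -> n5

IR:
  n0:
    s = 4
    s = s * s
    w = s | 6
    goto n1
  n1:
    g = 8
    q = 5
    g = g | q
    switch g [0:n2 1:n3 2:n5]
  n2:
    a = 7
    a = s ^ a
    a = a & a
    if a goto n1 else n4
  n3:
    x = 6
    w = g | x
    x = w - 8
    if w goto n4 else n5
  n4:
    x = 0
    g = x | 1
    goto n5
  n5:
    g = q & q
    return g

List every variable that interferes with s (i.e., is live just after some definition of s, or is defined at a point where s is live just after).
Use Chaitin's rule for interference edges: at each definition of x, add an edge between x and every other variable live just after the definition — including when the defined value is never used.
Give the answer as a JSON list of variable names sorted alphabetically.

Answer: ["a", "g", "q", "w"]

Working:
def/use:
  n0 def {s,w} use ∅
  n1 def {g,q} use ∅
  n2 def {a} use {s}
  n3 def {w,x} use {g}
  n4 def {g,x} use ∅
  n5 def {g} use {q}

Liveness:
  n0 li=∅ lo={s}
  n1 li={s} lo={g,q,s}
  n2 li={q,s} lo={q,s}
  n3 li={g,q} lo={q}
  n4 li={q} lo={q}
  n5 li={q} lo=∅

Conflict graph:
  a↔{q,s}
  g↔{q,s,x}
  q↔{a,g,s,w,x}
  s↔{a,g,q,w}
  w↔{q,s,x}
  x↔{g,q,w}

N(s) = ["a", "g", "q", "w"]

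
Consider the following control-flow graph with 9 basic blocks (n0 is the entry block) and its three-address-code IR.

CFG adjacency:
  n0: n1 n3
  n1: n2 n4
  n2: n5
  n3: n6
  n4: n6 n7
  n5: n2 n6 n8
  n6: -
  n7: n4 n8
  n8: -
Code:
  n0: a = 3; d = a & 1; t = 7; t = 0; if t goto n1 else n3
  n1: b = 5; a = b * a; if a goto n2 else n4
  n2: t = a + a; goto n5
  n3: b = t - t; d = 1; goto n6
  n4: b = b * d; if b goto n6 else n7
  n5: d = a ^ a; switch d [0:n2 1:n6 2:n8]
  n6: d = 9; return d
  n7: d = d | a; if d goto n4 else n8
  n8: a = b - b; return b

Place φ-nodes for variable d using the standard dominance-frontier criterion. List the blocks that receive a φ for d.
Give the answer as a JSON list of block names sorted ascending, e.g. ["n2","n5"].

Answer: ["n2", "n4", "n6", "n8"]

Analysis:
idom tree: n1←n0 n2←n1 n3←n0 n4←n1 n5←n2 n6←n0 n7←n4 n8←n1
Dom at joins:
  n2: preds {n1,n5}: {n0,n1} ∩ {n0,n1,n2,n5} = {n0,n1}; idom=n1
  n4: preds {n1,n7}: {n0,n1} ∩ {n0,n1,n4,n7} = {n0,n1}; idom=n1
  n6: preds {n3,n4,n5}: {n0,n3} ∩ {n0,n1,n4} ∩ {n0,n1,n2,n5} = {n0}; idom=n0
  n8: preds {n5,n7}: {n0,n1,n2,n5} ∩ {n0,n1,n4,n7} = {n0,n1}; idom=n1

DF derivation:
  n2←n1: walk · to n1
  n2←n5: walk n5→n2 to n1
  n4←n1: walk · to n1
  n4←n7: walk n7→n4 to n1
  n6←n3: walk n3 to n0
  n6←n4: walk n4→n1 to n0
  n6←n5: walk n5→n2→n1 to n0
  n8←n5: walk n5→n2 to n1
  n8←n7: walk n7→n4 to n1
  DF(n0)=∅
  DF(n1)={n6}
  DF(n2)={n2,n6,n8}
  DF(n3)={n6}
  DF(n4)={n4,n6,n8}
  DF(n5)={n2,n6,n8}
  DF(n6)=∅
  DF(n7)={n4,n8}
  DF(n8)=∅

φ for d: defs {n0,n3,n5,n6,n7}
  DF⁺ = {n2,n4,n6,n8}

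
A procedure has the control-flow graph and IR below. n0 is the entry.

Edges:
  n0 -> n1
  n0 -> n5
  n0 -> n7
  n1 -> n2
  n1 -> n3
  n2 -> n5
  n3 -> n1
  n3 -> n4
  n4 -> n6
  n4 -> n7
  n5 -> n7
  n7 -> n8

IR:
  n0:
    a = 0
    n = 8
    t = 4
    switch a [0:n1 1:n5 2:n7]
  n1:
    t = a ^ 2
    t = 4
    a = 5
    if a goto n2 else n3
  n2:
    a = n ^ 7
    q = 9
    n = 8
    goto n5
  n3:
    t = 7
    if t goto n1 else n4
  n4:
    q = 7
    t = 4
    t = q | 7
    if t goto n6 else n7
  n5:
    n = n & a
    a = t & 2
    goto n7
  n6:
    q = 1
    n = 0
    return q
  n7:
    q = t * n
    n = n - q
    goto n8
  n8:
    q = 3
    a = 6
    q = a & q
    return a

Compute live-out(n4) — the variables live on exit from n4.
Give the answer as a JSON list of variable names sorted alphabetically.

def/use:
  n0: {a,n,t} / ∅
  n1: {a,t} / {a}
  n2: {a,n,q} / {n}
  n3: {t} / ∅
  n4: {q,t} / ∅
  n5: {a,n} / {a,n,t}
  n6: {n,q} / ∅
  n7: {n,q} / {n,t}
  n8: {a,q} / ∅

Liveness:
  n0: in=∅ out={a,n,t}
  n1: in={a,n} out={a,n,t}
  n2: in={n,t} out={a,n,t}
  n3: in={a,n} out={a,n}
  n4: in={n} out={n,t}
  n5: in={a,n,t} out={n,t}
  n6: in=∅ out=∅
  n7: in={n,t} out=∅
  n8: in=∅ out=∅

live-out(n4) = ["n", "t"]

Answer: ["n", "t"]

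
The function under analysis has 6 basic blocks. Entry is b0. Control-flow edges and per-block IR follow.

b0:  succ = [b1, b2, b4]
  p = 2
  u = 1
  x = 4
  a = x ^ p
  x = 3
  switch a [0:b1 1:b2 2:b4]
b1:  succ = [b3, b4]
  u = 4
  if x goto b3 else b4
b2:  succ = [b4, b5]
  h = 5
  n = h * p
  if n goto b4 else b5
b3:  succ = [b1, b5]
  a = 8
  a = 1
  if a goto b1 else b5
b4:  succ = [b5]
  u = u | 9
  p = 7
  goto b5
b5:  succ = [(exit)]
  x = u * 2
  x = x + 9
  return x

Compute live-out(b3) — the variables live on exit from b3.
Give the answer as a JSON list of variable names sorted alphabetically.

def/use:
  b0: {a,p,u,x} / ∅
  b1: {u} / {x}
  b2: {h,n} / {p}
  b3: {a} / ∅
  b4: {p,u} / {u}
  b5: {x} / {u}

Liveness:
  live b0: ∅→{p,u,x}
  live b1: {x}→{u,x}
  live b2: {p,u}→{u}
  live b3: {u,x}→{u,x}
  live b4: {u}→{u}
  live b5: {u}→∅

live-out(b3) = ["u", "x"]

Answer: ["u", "x"]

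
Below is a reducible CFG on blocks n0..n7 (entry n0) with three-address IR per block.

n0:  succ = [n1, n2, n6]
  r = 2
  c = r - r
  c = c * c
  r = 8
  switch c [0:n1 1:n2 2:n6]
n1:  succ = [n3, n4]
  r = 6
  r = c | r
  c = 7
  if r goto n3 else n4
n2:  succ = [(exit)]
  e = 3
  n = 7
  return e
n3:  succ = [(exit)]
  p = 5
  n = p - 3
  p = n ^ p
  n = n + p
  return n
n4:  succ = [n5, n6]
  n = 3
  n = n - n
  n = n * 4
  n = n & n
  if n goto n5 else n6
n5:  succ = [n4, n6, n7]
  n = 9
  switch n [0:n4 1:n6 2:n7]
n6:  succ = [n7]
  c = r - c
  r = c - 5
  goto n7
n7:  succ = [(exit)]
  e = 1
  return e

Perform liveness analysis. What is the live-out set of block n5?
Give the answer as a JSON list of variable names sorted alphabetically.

Answer: ["c", "r"]

Derivation:
Per-block:
  n0 def {c,r} use ∅
  n1 def {c,r} use {c}
  n2 def {e,n} use ∅
  n3 def {n,p} use ∅
  n4 def {n} use ∅
  n5 def {n} use ∅
  n6 def {c,r} use {c,r}
  n7 def {e} use ∅

Live sets:
  live n0: ∅→{c,r}
  live n1: {c}→{c,r}
  live n2: ∅→∅
  live n3: ∅→∅
  live n4: {c,r}→{c,r}
  live n5: {c,r}→{c,r}
  live n6: {c,r}→∅
  live n7: ∅→∅

live-out(n5) = ["c", "r"]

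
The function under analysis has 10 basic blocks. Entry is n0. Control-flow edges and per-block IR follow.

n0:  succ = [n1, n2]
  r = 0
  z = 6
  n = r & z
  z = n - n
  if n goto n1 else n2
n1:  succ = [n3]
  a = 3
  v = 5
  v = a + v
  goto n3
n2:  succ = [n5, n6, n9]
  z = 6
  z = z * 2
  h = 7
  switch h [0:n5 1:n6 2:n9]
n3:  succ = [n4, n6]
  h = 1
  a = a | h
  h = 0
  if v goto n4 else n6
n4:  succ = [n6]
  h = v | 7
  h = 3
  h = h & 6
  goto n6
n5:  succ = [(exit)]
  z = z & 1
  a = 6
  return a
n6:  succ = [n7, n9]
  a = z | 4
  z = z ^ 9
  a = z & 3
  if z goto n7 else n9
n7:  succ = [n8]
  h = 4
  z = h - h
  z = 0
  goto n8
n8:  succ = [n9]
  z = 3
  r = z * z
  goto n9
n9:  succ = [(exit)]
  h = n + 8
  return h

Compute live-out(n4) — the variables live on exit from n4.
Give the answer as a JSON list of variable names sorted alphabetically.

def/use:
  n0 def {n,r,z} use ∅
  n1 def {a,v} use ∅
  n2 def {h,z} use ∅
  n3 def {a,h} use {a,v}
  n4 def {h} use {v}
  n5 def {a,z} use {z}
  n6 def {a,z} use {z}
  n7 def {h,z} use ∅
  n8 def {r,z} use ∅
  n9 def {h} use {n}

Backward fixpoint:
  n0 li=∅ lo={n,z}
  n1 li={n,z} lo={a,n,v,z}
  n2 li={n} lo={n,z}
  n3 li={a,n,v,z} lo={n,v,z}
  n4 li={n,v,z} lo={n,z}
  n5 li={z} lo=∅
  n6 li={n,z} lo={n}
  n7 li={n} lo={n}
  n8 li={n} lo={n}
  n9 li={n} lo=∅

live-out(n4) = ["n", "z"]

Answer: ["n", "z"]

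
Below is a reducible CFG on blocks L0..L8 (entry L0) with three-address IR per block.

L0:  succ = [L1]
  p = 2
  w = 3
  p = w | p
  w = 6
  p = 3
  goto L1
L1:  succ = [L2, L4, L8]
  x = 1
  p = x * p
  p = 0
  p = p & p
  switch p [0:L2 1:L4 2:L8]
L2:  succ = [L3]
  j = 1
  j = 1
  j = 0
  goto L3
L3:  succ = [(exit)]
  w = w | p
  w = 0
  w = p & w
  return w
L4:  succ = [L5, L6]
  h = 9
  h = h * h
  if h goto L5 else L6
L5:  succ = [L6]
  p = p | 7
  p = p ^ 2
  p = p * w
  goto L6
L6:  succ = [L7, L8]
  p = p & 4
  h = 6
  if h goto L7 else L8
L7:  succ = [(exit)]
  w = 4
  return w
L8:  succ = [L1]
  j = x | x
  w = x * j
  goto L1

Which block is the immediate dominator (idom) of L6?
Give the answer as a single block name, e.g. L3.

Answer: L4

Derivation:
idom tree: L1←L0 L2←L1 L3←L2 L4←L1 L5←L4 L6←L4 L7←L6 L8←L1
Dom∩ at merges:
  L1: preds {L0,L8}: {L0} ∩ {L0,L1,L8} = {L0}; idom=L0
  L6: preds {L4,L5}: {L0,L1,L4} ∩ {L0,L1,L4,L5} = {L0,L1,L4}; idom=L4
  L8: preds {L1,L6}: {L0,L1} ∩ {L0,L1,L4,L6} = {L0,L1}; idom=L1

idom(L6) = L4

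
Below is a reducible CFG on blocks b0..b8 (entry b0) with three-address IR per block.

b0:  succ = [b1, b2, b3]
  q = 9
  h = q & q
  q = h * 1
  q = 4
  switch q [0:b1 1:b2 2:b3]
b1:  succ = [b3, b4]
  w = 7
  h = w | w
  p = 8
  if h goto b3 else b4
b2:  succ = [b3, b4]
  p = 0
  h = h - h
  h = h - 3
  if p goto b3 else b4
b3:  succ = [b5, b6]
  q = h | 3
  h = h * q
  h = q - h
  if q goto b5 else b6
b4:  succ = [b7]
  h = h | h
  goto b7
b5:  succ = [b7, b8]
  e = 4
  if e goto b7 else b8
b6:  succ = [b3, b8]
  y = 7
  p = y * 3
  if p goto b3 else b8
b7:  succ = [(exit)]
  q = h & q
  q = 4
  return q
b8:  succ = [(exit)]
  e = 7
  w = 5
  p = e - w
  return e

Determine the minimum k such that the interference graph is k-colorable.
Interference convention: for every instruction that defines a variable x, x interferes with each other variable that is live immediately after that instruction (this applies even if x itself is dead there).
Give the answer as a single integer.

Answer: 4

Derivation:
Block summaries:
  b0: def={h,q} ue=∅
  b1: def={h,p,w} ue=∅
  b2: def={h,p} ue={h}
  b3: def={h,q} ue={h}
  b4: def={h} ue={h}
  b5: def={e} ue=∅
  b6: def={p,y} ue=∅
  b7: def={q} ue={h,q}
  b8: def={e,p,w} ue=∅

Backward fixpoint:
  b0 li=∅ lo={h,q}
  b1 li={q} lo={h,q}
  b2 li={h,q} lo={h,q}
  b3 li={h} lo={h,q}
  b4 li={h,q} lo={h,q}
  b5 li={h,q} lo={h,q}
  b6 li={h} lo={h}
  b7 li={h,q} lo=∅
  b8 li=∅ lo=∅

Conflict graph:
  e: {h,p,q,w}
  h: {e,p,q,y}
  p: {e,h,q}
  q: {e,h,p,w}
  w: {e,q}
  y: {h}

Colouring:
  clique {e,h,p,q} ⇒ need ≥ 4
  assign e→r0 h→r1 p→r3 q→r2 w→r1 y→r0 — no edge inside a register ⇒ χ ≤ 4
  χ = 4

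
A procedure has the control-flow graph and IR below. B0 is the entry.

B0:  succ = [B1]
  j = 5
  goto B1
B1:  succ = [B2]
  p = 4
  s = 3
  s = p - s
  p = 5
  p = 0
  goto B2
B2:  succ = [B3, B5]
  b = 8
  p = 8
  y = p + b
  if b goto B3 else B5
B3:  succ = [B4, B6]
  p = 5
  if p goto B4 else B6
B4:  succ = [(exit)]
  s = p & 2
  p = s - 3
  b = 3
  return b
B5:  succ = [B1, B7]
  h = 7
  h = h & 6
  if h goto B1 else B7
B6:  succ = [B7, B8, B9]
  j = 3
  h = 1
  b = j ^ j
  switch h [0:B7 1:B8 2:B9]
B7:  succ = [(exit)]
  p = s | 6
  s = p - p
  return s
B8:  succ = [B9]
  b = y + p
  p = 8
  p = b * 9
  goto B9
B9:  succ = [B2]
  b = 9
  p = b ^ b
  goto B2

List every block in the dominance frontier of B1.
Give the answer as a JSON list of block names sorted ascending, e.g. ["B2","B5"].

Answer: ["B1"]

Working:
idom tree: B1←B0 B2←B1 B3←B2 B4←B3 B5←B2 B6←B3 B7←B2 B8←B6 B9←B6
Dom∩ at merges:
  B1: preds {B0,B5}: {B0} ∩ {B0,B1,B2,B5} = {B0}; idom=B0
  B2: preds {B1,B9}: {B0,B1} ∩ {B0,B1,B2,B3,B6,B9} = {B0,B1}; idom=B1
  B7: preds {B5,B6}: {B0,B1,B2,B5} ∩ {B0,B1,B2,B3,B6} = {B0,B1,B2}; idom=B2
  B9: preds {B6,B8}: {B0,B1,B2,B3,B6} ∩ {B0,B1,B2,B3,B6,B8} = {B0,B1,B2,B3,B6}; idom=B6

DF walk-up:
  B1←B0: walk · to B0
  B1←B5: walk B5→B2→B1 to B0
  B2←B1: walk · to B1
  B2←B9: walk B9→B6→B3→B2 to B1
  B7←B5: walk B5 to B2
  B7←B6: walk B6→B3 to B2
  B9←B6: walk · to B6
  B9←B8: walk B8 to B6
  DF(B0)=∅
  DF(B1)={B1}
  DF(B2)={B1,B2}
  DF(B3)={B2,B7}
  DF(B4)=∅
  DF(B5)={B1,B7}
  DF(B6)={B2,B7}
  DF(B7)=∅
  DF(B8)={B9}
  DF(B9)={B2}

DF(B1) = ["B1"]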